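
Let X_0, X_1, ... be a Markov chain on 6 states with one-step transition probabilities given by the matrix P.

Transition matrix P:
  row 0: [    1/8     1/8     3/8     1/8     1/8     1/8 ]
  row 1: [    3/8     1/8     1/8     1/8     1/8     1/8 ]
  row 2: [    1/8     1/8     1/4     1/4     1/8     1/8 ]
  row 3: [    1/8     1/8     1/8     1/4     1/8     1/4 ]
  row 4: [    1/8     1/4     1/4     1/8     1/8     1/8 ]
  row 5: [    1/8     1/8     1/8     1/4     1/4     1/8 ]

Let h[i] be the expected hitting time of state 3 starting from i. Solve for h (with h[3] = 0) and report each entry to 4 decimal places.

First-step conditioning: h[3] = 0; for i ≠ 3, h[i] = 1 + Σ_k P[i][k]·h[k].
  h[0] = 1 + 1/8·h[0] + 1/8·h[1] + 3/8·h[2] + 1/8·h[4] + 1/8·h[5]
  h[1] = 1 + 3/8·h[0] + 1/8·h[1] + 1/8·h[2] + 1/8·h[4] + 1/8·h[5]
  h[2] = 1 + 1/8·h[0] + 1/8·h[1] + 1/4·h[2] + 1/8·h[4] + 1/8·h[5]
  h[4] = 1 + 1/8·h[0] + 1/4·h[1] + 1/4·h[2] + 1/8·h[4] + 1/8·h[5]
  h[5] = 1 + 1/8·h[0] + 1/8·h[1] + 1/8·h[2] + 1/4·h[4] + 1/8·h[5]
Solving the 5×5 linear system over states ≠ 3 gives exactly h = [18432/3187, 18944/3187, 16384/3187, 0, 18752/3187, 16680/3187] (h[3] = 0 is the target).

h = [5.7835, 5.9441, 5.1409, 0.0000, 5.8839, 5.2338]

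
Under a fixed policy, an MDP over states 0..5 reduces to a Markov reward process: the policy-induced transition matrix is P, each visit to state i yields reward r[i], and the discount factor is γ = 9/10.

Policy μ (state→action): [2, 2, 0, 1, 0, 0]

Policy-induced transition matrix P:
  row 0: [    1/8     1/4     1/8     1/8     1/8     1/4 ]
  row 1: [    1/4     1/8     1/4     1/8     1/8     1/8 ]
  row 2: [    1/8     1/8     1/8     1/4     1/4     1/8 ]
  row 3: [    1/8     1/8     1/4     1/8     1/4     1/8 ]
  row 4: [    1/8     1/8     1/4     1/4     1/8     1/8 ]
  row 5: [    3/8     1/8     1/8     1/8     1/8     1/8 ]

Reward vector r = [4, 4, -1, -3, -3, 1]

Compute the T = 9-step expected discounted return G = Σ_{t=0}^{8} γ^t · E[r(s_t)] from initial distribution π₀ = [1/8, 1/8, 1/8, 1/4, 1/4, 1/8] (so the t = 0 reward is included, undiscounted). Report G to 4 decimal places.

t=0: π = [0.1250, 0.1250, 0.1250, 0.2500, 0.2500, 0.1250], E[r] = -0.5000, γ^t·E[r] = -0.500000, running G = -0.500000
t=1: π = [0.1719, 0.1406, 0.2031, 0.1719, 0.1719, 0.1406], E[r] = 0.1563, γ^t·E[r] = 0.140625, running G = -0.359375
t=2: π = [0.1777, 0.1465, 0.1855, 0.1719, 0.1719, 0.1465], E[r] = 0.2266, γ^t·E[r] = 0.183516, running G = -0.175859
t=3: π = [0.1799, 0.1472, 0.1863, 0.1697, 0.1697, 0.1472], E[r] = 0.2515, γ^t·E[r] = 0.183318, running G = 0.007458
t=4: π = [0.1802, 0.1475, 0.1858, 0.1695, 0.1695, 0.1475], E[r] = 0.2555, γ^t·E[r] = 0.167629, running G = 0.175088
t=5: π = [0.1803, 0.1475, 0.1858, 0.1694, 0.1694, 0.1475], E[r] = 0.2566, γ^t·E[r] = 0.151501, running G = 0.326589
t=6: π = [0.1803, 0.1475, 0.1858, 0.1694, 0.1694, 0.1475], E[r] = 0.2568, γ^t·E[r] = 0.136458, running G = 0.463047
t=7: π = [0.1803, 0.1475, 0.1858, 0.1694, 0.1694, 0.1475], E[r] = 0.2568, γ^t·E[r] = 0.122835, running G = 0.585882
t=8: π = [0.1803, 0.1475, 0.1858, 0.1694, 0.1694, 0.1475], E[r] = 0.2568, γ^t·E[r] = 0.110556, running G = 0.696438

G = 0.6964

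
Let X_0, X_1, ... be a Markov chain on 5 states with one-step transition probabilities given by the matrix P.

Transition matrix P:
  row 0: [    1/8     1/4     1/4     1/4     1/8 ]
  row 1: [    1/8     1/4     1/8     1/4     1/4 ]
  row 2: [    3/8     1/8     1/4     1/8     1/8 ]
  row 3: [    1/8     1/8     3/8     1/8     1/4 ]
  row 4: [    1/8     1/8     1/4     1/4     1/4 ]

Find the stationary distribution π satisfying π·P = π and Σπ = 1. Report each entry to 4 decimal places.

π = [0.1883, 0.1698, 0.2530, 0.1941, 0.1948]

Balance equations π_j = Σ_i π_i·P[i][j]:
  π_0 = 1/8·π_0 + 1/8·π_1 + 3/8·π_2 + 1/8·π_3 + 1/8·π_4
  π_1 = 1/4·π_0 + 1/4·π_1 + 1/8·π_2 + 1/8·π_3 + 1/8·π_4
  π_2 = 1/4·π_0 + 1/8·π_1 + 1/4·π_2 + 3/8·π_3 + 1/4·π_4
  π_3 = 1/4·π_0 + 1/4·π_1 + 1/8·π_2 + 1/8·π_3 + 1/4·π_4
  normalize: π_0 + π_1 + π_2 + π_3 + π_4 = 1
Solving the linear system gives exactly π = [773/4106, 697/4106, 1039/4106, 797/4106, 400/2053].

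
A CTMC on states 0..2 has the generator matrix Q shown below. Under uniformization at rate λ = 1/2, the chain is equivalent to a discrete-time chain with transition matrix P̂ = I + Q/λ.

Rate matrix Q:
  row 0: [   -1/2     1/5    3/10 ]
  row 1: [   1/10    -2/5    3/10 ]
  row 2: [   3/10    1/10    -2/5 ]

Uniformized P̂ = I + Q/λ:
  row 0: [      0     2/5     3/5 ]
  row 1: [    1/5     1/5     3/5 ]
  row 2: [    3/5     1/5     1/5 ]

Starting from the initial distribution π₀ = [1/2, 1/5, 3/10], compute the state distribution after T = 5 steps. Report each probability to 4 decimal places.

π = [0.3069, 0.2632, 0.4299]

t=0: π = [0.5000, 0.2000, 0.3000]
t=1: π = [0.2200, 0.3000, 0.4800]
t=2: π = [0.3480, 0.2440, 0.4080]
t=3: π = [0.2936, 0.2696, 0.4368]
t=4: π = [0.3160, 0.2587, 0.4253]
t=5: π = [0.3069, 0.2632, 0.4299]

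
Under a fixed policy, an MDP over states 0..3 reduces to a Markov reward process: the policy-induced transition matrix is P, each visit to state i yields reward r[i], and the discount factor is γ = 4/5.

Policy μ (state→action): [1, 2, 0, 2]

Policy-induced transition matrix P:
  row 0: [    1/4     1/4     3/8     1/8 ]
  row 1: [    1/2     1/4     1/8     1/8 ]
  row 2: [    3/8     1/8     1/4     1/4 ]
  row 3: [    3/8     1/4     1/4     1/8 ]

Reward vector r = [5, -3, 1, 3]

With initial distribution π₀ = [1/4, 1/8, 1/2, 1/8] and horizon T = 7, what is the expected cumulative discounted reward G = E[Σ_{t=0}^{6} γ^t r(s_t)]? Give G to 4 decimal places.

t=0: π = [0.2500, 0.1250, 0.5000, 0.1250], E[r] = 1.7500, γ^t·E[r] = 1.750000, running G = 1.750000
t=1: π = [0.3594, 0.1875, 0.2656, 0.1875], E[r] = 2.0625, γ^t·E[r] = 1.650000, running G = 3.400000
t=2: π = [0.3535, 0.2168, 0.2715, 0.1582], E[r] = 1.8633, γ^t·E[r] = 1.192500, running G = 4.592500
t=3: π = [0.3579, 0.2161, 0.2671, 0.1589], E[r] = 1.8853, γ^t·E[r] = 0.965250, running G = 5.557750
t=4: π = [0.3573, 0.2166, 0.2677, 0.1584], E[r] = 1.8794, γ^t·E[r] = 0.769800, running G = 6.327550
t=5: π = [0.3574, 0.2165, 0.2676, 0.1585], E[r] = 1.8805, γ^t·E[r] = 0.616193, running G = 6.943743
t=6: π = [0.3574, 0.2166, 0.2676, 0.1584], E[r] = 1.8802, γ^t·E[r] = 0.492895, running G = 7.436637

G = 7.4366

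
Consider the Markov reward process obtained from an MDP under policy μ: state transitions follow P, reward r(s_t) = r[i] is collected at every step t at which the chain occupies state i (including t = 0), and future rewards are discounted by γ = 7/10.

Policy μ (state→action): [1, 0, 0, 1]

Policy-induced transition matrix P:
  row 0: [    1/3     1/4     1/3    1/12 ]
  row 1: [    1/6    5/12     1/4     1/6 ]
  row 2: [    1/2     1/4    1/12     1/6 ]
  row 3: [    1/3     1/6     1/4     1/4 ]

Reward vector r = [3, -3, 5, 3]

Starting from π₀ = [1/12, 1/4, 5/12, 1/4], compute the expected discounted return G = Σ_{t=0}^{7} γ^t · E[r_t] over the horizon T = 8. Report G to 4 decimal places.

G = 6.1293

t=0: π = [0.0833, 0.2500, 0.4167, 0.2500], E[r] = 2.3333, γ^t·E[r] = 2.333333, running G = 2.333333
t=1: π = [0.3611, 0.2708, 0.1875, 0.1806], E[r] = 1.7500, γ^t·E[r] = 1.225000, running G = 3.558333
t=2: π = [0.3194, 0.2801, 0.2488, 0.1516], E[r] = 1.8171, γ^t·E[r] = 0.890394, running G = 4.448727
t=3: π = [0.3281, 0.2840, 0.2351, 0.1527], E[r] = 1.7660, γ^t·E[r] = 0.605742, running G = 5.054469
t=4: π = [0.3252, 0.2846, 0.2382, 0.1520], E[r] = 1.7686, γ^t·E[r] = 0.424641, running G = 5.479109
t=5: π = [0.3256, 0.2848, 0.2374, 0.1522], E[r] = 1.7662, γ^t·E[r] = 0.296848, running G = 5.775957
t=6: π = [0.3254, 0.2848, 0.2376, 0.1522], E[r] = 1.7665, γ^t·E[r] = 0.207825, running G = 5.983782
t=7: π = [0.3255, 0.2848, 0.2375, 0.1522], E[r] = 1.7664, γ^t·E[r] = 0.145470, running G = 6.129252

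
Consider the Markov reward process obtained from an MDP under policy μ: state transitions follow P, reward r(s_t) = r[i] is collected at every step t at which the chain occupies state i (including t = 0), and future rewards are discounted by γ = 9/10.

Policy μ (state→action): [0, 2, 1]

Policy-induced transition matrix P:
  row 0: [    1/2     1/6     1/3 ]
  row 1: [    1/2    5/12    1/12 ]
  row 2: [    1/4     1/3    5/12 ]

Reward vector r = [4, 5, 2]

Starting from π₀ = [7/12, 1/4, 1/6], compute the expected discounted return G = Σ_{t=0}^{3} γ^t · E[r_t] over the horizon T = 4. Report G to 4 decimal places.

t=0: π = [0.5833, 0.2500, 0.1667], E[r] = 3.9167, γ^t·E[r] = 3.916667, running G = 3.916667
t=1: π = [0.4583, 0.2569, 0.2847], E[r] = 3.6875, γ^t·E[r] = 3.318750, running G = 7.235417
t=2: π = [0.4288, 0.2784, 0.2928], E[r] = 3.6927, γ^t·E[r] = 2.991094, running G = 10.226510
t=3: π = [0.4268, 0.2851, 0.2881], E[r] = 3.7088, γ^t·E[r] = 2.703691, running G = 12.930202

G = 12.9302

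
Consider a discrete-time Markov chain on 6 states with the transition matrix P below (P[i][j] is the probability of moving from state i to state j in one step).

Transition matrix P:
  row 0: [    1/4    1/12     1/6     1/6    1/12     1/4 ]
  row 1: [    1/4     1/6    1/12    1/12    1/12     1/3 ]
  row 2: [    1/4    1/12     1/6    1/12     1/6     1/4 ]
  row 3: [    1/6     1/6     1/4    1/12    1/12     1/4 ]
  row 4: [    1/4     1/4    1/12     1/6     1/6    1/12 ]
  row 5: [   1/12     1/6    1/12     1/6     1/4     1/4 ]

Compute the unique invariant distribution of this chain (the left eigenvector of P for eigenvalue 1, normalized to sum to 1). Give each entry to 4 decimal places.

π = [0.1993, 0.1512, 0.1330, 0.1320, 0.1463, 0.2382]

Balance equations π_j = Σ_i π_i·P[i][j]:
  π_0 = 1/4·π_0 + 1/4·π_1 + 1/4·π_2 + 1/6·π_3 + 1/4·π_4 + 1/12·π_5
  π_1 = 1/12·π_0 + 1/6·π_1 + 1/12·π_2 + 1/6·π_3 + 1/4·π_4 + 1/6·π_5
  π_2 = 1/6·π_0 + 1/12·π_1 + 1/6·π_2 + 1/4·π_3 + 1/12·π_4 + 1/12·π_5
  π_3 = 1/6·π_0 + 1/12·π_1 + 1/12·π_2 + 1/12·π_3 + 1/6·π_4 + 1/6·π_5
  π_4 = 1/12·π_0 + 1/12·π_1 + 1/6·π_2 + 1/12·π_3 + 1/6·π_4 + 1/4·π_5
  normalize: π_0 + π_1 + π_2 + π_3 + π_4 + π_5 = 1
Solving the linear system gives exactly π = [46987/235761, 35639/235761, 10454/78587, 31117/235761, 34495/235761, 56161/235761].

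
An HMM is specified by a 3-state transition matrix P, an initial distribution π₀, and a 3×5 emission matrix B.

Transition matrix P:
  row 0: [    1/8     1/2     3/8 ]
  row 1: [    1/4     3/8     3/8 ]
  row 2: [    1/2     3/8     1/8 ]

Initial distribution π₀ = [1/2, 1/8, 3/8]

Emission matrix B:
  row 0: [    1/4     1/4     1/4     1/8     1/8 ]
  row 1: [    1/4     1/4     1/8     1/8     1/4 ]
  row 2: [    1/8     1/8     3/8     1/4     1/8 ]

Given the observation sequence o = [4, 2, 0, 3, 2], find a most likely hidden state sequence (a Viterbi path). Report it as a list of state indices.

path = [0, 2, 0, 2, 0]

t=0: δ = [6.250e-02, 3.125e-02, 4.688e-02]  (obs o_0=4)
t=1: δ = [5.859e-03, 3.906e-03, 8.789e-03]  ψ = [2, 0, 0]  (obs o_1=2)
t=2: δ = [1.099e-03, 8.240e-04, 2.747e-04]  ψ = [2, 2, 0]  (obs o_2=0)
t=3: δ = [2.575e-05, 6.866e-05, 1.030e-04]  ψ = [1, 0, 0]  (obs o_3=3)
t=4: δ = [1.287e-05, 4.828e-06, 9.656e-06]  ψ = [2, 2, 1]  (obs o_4=2)
backtrack: best end state = 0; path = [0, 2, 0, 2, 0]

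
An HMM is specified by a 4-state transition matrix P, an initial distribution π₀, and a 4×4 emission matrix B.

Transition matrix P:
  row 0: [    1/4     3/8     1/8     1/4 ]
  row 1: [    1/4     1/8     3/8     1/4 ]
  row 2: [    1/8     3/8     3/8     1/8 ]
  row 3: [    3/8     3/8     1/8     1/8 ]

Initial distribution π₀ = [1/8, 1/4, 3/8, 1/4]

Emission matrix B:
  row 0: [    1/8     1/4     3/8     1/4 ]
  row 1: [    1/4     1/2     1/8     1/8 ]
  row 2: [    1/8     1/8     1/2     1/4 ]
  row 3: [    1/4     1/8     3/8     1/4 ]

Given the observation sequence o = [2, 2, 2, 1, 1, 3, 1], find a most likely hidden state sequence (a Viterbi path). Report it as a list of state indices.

path = [2, 2, 2, 1, 1, 2, 1]

t=0: δ = [4.688e-02, 3.125e-02, 1.875e-01, 9.375e-02]  (obs o_0=2)
t=1: δ = [1.318e-02, 8.789e-03, 3.516e-02, 8.789e-03]  ψ = [3, 2, 2, 2]  (obs o_1=2)
t=2: δ = [1.648e-03, 1.648e-03, 6.592e-03, 1.648e-03]  ψ = [2, 2, 2, 2]  (obs o_2=2)
t=3: δ = [2.060e-04, 1.236e-03, 3.090e-04, 1.030e-04]  ψ = [2, 2, 2, 2]  (obs o_3=1)
t=4: δ = [7.725e-05, 7.725e-05, 5.794e-05, 3.862e-05]  ψ = [1, 1, 1, 1]  (obs o_4=1)
t=5: δ = [4.828e-06, 3.621e-06, 7.242e-06, 4.828e-06]  ψ = [0, 0, 1, 0]  (obs o_5=3)
t=6: δ = [4.526e-07, 1.358e-06, 3.395e-07, 1.509e-07]  ψ = [3, 2, 2, 0]  (obs o_6=1)
backtrack: best end state = 1; path = [2, 2, 2, 1, 1, 2, 1]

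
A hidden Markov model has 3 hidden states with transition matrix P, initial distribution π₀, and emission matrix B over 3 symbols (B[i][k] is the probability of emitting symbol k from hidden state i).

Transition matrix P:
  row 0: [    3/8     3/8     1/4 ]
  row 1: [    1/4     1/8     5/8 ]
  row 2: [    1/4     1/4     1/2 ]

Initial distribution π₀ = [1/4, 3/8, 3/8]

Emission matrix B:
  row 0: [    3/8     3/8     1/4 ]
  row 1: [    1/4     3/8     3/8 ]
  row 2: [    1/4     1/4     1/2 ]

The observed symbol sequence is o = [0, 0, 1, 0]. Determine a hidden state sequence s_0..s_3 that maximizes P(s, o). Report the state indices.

t=0: δ = [9.375e-02, 9.375e-02, 9.375e-02]  (obs o_0=0)
t=1: δ = [1.318e-02, 8.789e-03, 1.465e-02]  ψ = [0, 0, 1]  (obs o_1=0)
t=2: δ = [1.854e-03, 1.854e-03, 1.831e-03]  ψ = [0, 0, 2]  (obs o_2=1)
t=3: δ = [2.607e-04, 1.738e-04, 2.897e-04]  ψ = [0, 0, 1]  (obs o_3=0)
backtrack: best end state = 2; path = [0, 0, 1, 2]

path = [0, 0, 1, 2]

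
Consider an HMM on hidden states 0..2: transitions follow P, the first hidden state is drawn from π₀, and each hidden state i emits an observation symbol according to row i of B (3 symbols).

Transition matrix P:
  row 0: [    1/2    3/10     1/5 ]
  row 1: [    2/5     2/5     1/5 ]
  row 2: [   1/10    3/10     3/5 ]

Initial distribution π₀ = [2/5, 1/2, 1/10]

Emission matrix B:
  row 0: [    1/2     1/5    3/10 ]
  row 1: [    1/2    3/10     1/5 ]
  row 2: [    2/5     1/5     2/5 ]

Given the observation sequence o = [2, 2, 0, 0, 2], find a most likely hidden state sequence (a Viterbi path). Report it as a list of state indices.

t=0: δ = [1.200e-01, 1.000e-01, 4.000e-02]  (obs o_0=2)
t=1: δ = [1.800e-02, 8.000e-03, 9.600e-03]  ψ = [0, 1, 0]  (obs o_1=2)
t=2: δ = [4.500e-03, 2.700e-03, 2.304e-03]  ψ = [0, 0, 2]  (obs o_2=0)
t=3: δ = [1.125e-03, 6.750e-04, 5.530e-04]  ψ = [0, 0, 2]  (obs o_3=0)
t=4: δ = [1.688e-04, 6.750e-05, 1.327e-04]  ψ = [0, 0, 2]  (obs o_4=2)
backtrack: best end state = 0; path = [0, 0, 0, 0, 0]

path = [0, 0, 0, 0, 0]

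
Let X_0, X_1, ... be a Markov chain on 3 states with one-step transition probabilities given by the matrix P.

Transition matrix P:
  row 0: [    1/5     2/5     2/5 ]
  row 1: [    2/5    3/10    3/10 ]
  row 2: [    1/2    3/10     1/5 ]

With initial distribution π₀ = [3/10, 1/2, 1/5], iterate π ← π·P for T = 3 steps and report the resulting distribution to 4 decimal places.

π = [0.3587, 0.3359, 0.3054]

t=0: π = [0.3000, 0.5000, 0.2000]
t=1: π = [0.3600, 0.3300, 0.3100]
t=2: π = [0.3590, 0.3360, 0.3050]
t=3: π = [0.3587, 0.3359, 0.3054]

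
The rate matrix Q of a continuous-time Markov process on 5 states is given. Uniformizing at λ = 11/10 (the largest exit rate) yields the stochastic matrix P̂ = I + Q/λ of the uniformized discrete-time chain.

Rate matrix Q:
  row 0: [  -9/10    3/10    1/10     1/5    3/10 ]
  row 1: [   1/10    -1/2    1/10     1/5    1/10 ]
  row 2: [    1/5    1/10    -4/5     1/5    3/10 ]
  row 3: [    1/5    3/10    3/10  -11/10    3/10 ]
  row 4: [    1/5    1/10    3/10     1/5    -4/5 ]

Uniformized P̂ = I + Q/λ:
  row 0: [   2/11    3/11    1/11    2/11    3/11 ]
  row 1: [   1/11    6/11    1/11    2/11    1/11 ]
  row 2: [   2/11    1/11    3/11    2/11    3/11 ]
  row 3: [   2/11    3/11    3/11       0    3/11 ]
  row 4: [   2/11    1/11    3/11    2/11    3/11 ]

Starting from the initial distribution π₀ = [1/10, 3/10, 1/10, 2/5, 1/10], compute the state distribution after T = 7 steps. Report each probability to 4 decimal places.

π = [0.1572, 0.2705, 0.1949, 0.1538, 0.2235]

t=0: π = [0.1000, 0.3000, 0.1000, 0.4000, 0.1000]
t=1: π = [0.1545, 0.3182, 0.2000, 0.1091, 0.2182]
t=2: π = [0.1529, 0.2835, 0.1868, 0.1620, 0.2149]
t=3: π = [0.1560, 0.2770, 0.1934, 0.1524, 0.2212]
t=4: π = [0.1566, 0.2729, 0.1940, 0.1541, 0.2224]
t=5: π = [0.1570, 0.2715, 0.1946, 0.1538, 0.2231]
t=6: π = [0.1571, 0.2708, 0.1948, 0.1539, 0.2234]
t=7: π = [0.1572, 0.2705, 0.1949, 0.1538, 0.2235]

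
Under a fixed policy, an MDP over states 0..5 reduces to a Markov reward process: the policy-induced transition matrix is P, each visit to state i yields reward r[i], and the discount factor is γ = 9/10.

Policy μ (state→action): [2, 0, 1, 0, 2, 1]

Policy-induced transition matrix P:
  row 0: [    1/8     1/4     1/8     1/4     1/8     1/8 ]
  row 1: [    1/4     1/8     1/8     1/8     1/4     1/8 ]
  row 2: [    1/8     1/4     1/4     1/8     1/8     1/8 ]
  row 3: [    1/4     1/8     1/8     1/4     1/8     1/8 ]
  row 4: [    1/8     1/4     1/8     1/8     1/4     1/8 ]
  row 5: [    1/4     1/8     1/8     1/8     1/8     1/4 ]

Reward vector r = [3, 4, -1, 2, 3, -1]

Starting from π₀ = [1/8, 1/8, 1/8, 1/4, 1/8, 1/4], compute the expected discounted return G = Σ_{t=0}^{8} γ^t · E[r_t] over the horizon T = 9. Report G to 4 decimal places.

G = 10.9221

t=0: π = [0.1250, 0.1250, 0.1250, 0.2500, 0.1250, 0.2500], E[r] = 1.3750, γ^t·E[r] = 1.375000, running G = 1.375000
t=1: π = [0.2031, 0.1719, 0.1406, 0.1719, 0.1563, 0.1563], E[r] = 1.8125, γ^t·E[r] = 1.631250, running G = 3.006250
t=2: π = [0.1875, 0.1875, 0.1426, 0.1719, 0.1660, 0.1445], E[r] = 1.8672, γ^t·E[r] = 1.512422, running G = 4.518672
t=3: π = [0.1880, 0.1870, 0.1428, 0.1699, 0.1692, 0.1431], E[r] = 1.8735, γ^t·E[r] = 1.365807, running G = 5.884479
t=4: π = [0.1875, 0.1875, 0.1429, 0.1697, 0.1695, 0.1429], E[r] = 1.8748, γ^t·E[r] = 1.230067, running G = 7.114546
t=5: π = [0.1875, 0.1875, 0.1429, 0.1697, 0.1696, 0.1429], E[r] = 1.8750, γ^t·E[r] = 1.107146, running G = 8.221693
t=6: π = [0.1875, 0.1875, 0.1429, 0.1696, 0.1696, 0.1429], E[r] = 1.8750, γ^t·E[r] = 0.996449, running G = 9.218142
t=7: π = [0.1875, 0.1875, 0.1429, 0.1696, 0.1696, 0.1429], E[r] = 1.8750, γ^t·E[r] = 0.896806, running G = 10.114948
t=8: π = [0.1875, 0.1875, 0.1429, 0.1696, 0.1696, 0.1429], E[r] = 1.8750, γ^t·E[r] = 0.807126, running G = 10.922074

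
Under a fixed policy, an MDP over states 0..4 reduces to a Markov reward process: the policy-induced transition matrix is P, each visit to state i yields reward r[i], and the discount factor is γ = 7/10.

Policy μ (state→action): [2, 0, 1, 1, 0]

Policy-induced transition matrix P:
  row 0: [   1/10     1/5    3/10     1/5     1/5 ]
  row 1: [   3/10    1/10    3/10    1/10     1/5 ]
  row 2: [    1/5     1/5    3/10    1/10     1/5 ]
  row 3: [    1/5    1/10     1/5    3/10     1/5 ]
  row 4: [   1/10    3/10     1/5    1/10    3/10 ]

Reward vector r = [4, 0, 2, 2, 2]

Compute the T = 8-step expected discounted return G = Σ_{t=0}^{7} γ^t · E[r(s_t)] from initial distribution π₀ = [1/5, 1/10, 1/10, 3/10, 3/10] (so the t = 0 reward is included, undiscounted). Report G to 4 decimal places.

t=0: π = [0.2000, 0.1000, 0.1000, 0.3000, 0.3000], E[r] = 2.2000, γ^t·E[r] = 2.200000, running G = 2.200000
t=1: π = [0.1600, 0.1900, 0.2400, 0.1800, 0.2300], E[r] = 1.9400, γ^t·E[r] = 1.358000, running G = 3.558000
t=2: π = [0.1800, 0.1860, 0.2590, 0.1520, 0.2230], E[r] = 1.9880, γ^t·E[r] = 0.974120, running G = 4.532120
t=3: π = [0.1783, 0.1885, 0.2625, 0.1484, 0.2223], E[r] = 1.9796, γ^t·E[r] = 0.679003, running G = 5.211123
t=4: π = [0.1788, 0.1885, 0.2629, 0.1475, 0.2222], E[r] = 1.9805, γ^t·E[r] = 0.475518, running G = 5.686641
t=5: π = [0.1788, 0.1886, 0.2630, 0.1474, 0.2222], E[r] = 1.9803, γ^t·E[r] = 0.332824, running G = 6.019464
t=6: π = [0.1788, 0.1886, 0.2630, 0.1474, 0.2222], E[r] = 1.9803, γ^t·E[r] = 0.232978, running G = 6.252443
t=7: π = [0.1788, 0.1886, 0.2630, 0.1473, 0.2222], E[r] = 1.9803, γ^t·E[r] = 0.163084, running G = 6.415527

G = 6.4155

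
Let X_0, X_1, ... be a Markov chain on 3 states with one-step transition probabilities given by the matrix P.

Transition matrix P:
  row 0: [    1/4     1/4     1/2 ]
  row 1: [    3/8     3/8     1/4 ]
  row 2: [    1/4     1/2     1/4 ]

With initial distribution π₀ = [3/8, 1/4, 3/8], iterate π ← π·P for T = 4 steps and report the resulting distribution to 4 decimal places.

π = [0.2972, 0.3783, 0.3245]

t=0: π = [0.3750, 0.2500, 0.3750]
t=1: π = [0.2813, 0.3750, 0.3438]
t=2: π = [0.2969, 0.3828, 0.3203]
t=3: π = [0.2979, 0.3779, 0.3242]
t=4: π = [0.2972, 0.3783, 0.3245]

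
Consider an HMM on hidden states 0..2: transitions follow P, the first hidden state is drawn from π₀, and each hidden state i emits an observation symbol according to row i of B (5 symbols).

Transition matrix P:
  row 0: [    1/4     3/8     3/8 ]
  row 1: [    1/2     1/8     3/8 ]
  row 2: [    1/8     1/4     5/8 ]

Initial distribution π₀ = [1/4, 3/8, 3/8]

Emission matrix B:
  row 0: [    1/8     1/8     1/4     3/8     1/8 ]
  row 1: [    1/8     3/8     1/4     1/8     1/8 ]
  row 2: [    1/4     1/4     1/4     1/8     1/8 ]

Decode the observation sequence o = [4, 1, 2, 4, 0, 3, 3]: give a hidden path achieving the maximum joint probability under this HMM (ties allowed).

t=0: δ = [3.125e-02, 4.688e-02, 4.688e-02]  (obs o_0=4)
t=1: δ = [2.930e-03, 4.395e-03, 7.324e-03]  ψ = [1, 0, 2]  (obs o_1=1)
t=2: δ = [5.493e-04, 4.578e-04, 1.144e-03]  ψ = [1, 2, 2]  (obs o_2=2)
t=3: δ = [2.861e-05, 3.576e-05, 8.941e-05]  ψ = [1, 2, 2]  (obs o_3=4)
t=4: δ = [2.235e-06, 2.794e-06, 1.397e-05]  ψ = [1, 2, 2]  (obs o_4=0)
t=5: δ = [6.548e-07, 4.366e-07, 1.091e-06]  ψ = [2, 2, 2]  (obs o_5=3)
t=6: δ = [8.185e-08, 3.411e-08, 8.527e-08]  ψ = [1, 2, 2]  (obs o_6=3)
backtrack: best end state = 2; path = [2, 2, 2, 2, 2, 2, 2]

path = [2, 2, 2, 2, 2, 2, 2]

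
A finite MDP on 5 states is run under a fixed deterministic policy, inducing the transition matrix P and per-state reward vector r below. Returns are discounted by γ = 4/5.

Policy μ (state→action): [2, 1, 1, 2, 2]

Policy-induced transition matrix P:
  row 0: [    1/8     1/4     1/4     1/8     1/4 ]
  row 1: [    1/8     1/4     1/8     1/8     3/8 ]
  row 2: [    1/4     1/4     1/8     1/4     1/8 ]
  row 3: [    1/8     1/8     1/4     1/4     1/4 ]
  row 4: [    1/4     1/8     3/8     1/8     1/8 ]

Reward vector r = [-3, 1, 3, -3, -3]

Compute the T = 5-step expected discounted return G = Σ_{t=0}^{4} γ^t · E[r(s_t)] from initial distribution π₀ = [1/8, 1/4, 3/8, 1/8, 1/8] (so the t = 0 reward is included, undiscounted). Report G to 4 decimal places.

t=0: π = [0.1250, 0.2500, 0.3750, 0.1250, 0.1250], E[r] = 0.2500, γ^t·E[r] = 0.250000, running G = 0.250000
t=1: π = [0.1875, 0.2188, 0.1875, 0.1875, 0.2188], E[r] = -1.0000, γ^t·E[r] = -0.800000, running G = -0.550000
t=2: π = [0.1758, 0.1992, 0.2266, 0.1719, 0.2266], E[r] = -0.8438, γ^t·E[r] = -0.540000, running G = -1.090000
t=3: π = [0.1816, 0.2002, 0.2251, 0.1748, 0.2183], E[r] = -0.8486, γ^t·E[r] = -0.434500, running G = -1.524500
t=4: π = [0.1804, 0.2009, 0.2241, 0.1750, 0.2196], E[r] = -0.8518, γ^t·E[r] = -0.348900, running G = -1.873400

G = -1.8734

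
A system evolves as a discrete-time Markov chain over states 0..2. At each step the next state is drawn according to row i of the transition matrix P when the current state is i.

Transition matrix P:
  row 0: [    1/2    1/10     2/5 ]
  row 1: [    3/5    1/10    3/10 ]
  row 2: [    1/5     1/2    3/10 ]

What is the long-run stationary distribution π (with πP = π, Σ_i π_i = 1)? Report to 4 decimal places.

π = [0.4211, 0.2368, 0.3421]

Balance equations π_j = Σ_i π_i·P[i][j]:
  π_0 = 1/2·π_0 + 3/5·π_1 + 1/5·π_2
  π_1 = 1/10·π_0 + 1/10·π_1 + 1/2·π_2
  normalize: π_0 + π_1 + π_2 = 1
Solving the linear system gives exactly π = [8/19, 9/38, 13/38].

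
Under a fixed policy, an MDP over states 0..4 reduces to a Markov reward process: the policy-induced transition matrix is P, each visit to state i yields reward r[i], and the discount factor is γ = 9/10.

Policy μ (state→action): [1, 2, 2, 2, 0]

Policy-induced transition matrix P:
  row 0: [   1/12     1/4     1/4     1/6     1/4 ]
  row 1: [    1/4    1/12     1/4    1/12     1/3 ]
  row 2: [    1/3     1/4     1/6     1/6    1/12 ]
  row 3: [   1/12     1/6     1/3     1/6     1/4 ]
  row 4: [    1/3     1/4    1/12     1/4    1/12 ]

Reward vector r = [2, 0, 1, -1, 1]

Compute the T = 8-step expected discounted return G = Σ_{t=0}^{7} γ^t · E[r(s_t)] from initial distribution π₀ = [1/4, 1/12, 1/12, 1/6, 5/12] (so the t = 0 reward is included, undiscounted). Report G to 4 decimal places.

t=0: π = [0.2500, 0.0833, 0.0833, 0.1667, 0.4167], E[r] = 0.8333, γ^t·E[r] = 0.833333, running G = 0.833333
t=1: π = [0.2222, 0.2222, 0.1875, 0.1944, 0.1736], E[r] = 0.6111, γ^t·E[r] = 0.550000, running G = 1.383333
t=2: π = [0.2106, 0.1968, 0.2216, 0.1626, 0.2083], E[r] = 0.6887, γ^t·E[r] = 0.557813, running G = 1.941146
t=3: π = [0.2236, 0.2037, 0.2104, 0.1676, 0.1947], E[r] = 0.6847, γ^t·E[r] = 0.499148, running G = 2.440294
t=4: π = [0.2185, 0.2021, 0.2140, 0.1659, 0.1995], E[r] = 0.6846, γ^t·E[r] = 0.449176, running G = 2.889470
t=5: π = [0.2204, 0.2025, 0.2128, 0.1664, 0.1979], E[r] = 0.6850, γ^t·E[r] = 0.404479, running G = 3.293949
t=6: π = [0.2198, 0.2024, 0.2132, 0.1663, 0.1984], E[r] = 0.6848, γ^t·E[r] = 0.363930, running G = 3.657879
t=7: π = [0.2200, 0.2024, 0.2130, 0.1663, 0.1983], E[r] = 0.6849, γ^t·E[r] = 0.327572, running G = 3.985451

G = 3.9855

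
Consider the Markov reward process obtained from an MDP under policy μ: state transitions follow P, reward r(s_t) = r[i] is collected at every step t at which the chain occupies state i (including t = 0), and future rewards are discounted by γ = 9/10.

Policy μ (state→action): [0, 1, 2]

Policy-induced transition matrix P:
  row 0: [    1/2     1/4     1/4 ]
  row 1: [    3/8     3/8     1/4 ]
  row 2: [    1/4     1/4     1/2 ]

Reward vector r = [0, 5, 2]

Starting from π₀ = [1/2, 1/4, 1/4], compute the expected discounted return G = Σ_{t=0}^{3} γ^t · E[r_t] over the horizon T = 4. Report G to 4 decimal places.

G = 6.7898

t=0: π = [0.5000, 0.2500, 0.2500], E[r] = 1.7500, γ^t·E[r] = 1.750000, running G = 1.750000
t=1: π = [0.4063, 0.2813, 0.3125], E[r] = 2.0313, γ^t·E[r] = 1.828125, running G = 3.578125
t=2: π = [0.3867, 0.2852, 0.3281], E[r] = 2.0820, γ^t·E[r] = 1.686445, running G = 5.264570
t=3: π = [0.3823, 0.2856, 0.3320], E[r] = 2.0923, γ^t·E[r] = 1.525276, running G = 6.789846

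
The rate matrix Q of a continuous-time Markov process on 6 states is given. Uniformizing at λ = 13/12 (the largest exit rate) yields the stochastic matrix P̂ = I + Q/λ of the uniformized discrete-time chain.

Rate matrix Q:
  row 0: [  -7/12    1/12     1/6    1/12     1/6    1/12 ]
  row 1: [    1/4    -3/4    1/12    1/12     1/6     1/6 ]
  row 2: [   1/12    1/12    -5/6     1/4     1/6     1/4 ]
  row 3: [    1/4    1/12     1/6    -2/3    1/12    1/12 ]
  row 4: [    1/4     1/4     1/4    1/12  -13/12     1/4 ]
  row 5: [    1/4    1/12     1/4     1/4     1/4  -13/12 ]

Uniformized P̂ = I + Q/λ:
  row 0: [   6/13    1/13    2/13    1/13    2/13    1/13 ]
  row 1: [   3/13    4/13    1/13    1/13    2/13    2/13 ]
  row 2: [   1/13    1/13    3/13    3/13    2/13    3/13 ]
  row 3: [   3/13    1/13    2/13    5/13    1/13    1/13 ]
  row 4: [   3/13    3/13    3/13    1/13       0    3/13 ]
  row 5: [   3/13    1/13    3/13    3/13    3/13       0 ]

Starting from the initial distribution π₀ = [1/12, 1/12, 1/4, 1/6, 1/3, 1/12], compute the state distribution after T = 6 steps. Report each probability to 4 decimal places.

π = [0.2645, 0.1259, 0.1773, 0.1782, 0.1297, 0.1243]

t=0: π = [0.0833, 0.0833, 0.2500, 0.1667, 0.3333, 0.0833]
t=1: π = [0.2115, 0.1474, 0.1987, 0.1795, 0.0962, 0.1667]
t=2: π = [0.2490, 0.1257, 0.1780, 0.1884, 0.1381, 0.1208]
t=3: π = [0.2608, 0.1272, 0.1778, 0.1809, 0.1274, 0.1259]
t=4: π = [0.2636, 0.1259, 0.1772, 0.1793, 0.1300, 0.1240]
t=5: π = [0.2643, 0.1260, 0.1773, 0.1784, 0.1296, 0.1243]
t=6: π = [0.2645, 0.1259, 0.1773, 0.1782, 0.1297, 0.1243]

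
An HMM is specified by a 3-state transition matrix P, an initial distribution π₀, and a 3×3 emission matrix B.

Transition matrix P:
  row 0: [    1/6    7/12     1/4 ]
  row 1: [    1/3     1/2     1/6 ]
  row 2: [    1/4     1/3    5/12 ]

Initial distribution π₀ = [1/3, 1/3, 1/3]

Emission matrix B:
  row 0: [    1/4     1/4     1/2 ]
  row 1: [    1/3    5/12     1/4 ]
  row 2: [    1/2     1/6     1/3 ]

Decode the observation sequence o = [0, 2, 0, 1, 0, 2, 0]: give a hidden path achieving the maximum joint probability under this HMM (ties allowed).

t=0: δ = [8.333e-02, 1.111e-01, 1.667e-01]  (obs o_0=0)
t=1: δ = [2.083e-02, 1.389e-02, 2.315e-02]  ψ = [2, 1, 2]  (obs o_1=2)
t=2: δ = [1.447e-03, 4.051e-03, 4.823e-03]  ψ = [2, 0, 2]  (obs o_2=0)
t=3: δ = [3.376e-04, 8.439e-04, 3.349e-04]  ψ = [1, 1, 2]  (obs o_3=1)
t=4: δ = [7.033e-05, 1.407e-04, 7.033e-05]  ψ = [1, 1, 1]  (obs o_4=0)
t=5: δ = [2.344e-05, 1.758e-05, 9.768e-06]  ψ = [1, 1, 2]  (obs o_5=2)
t=6: δ = [1.465e-06, 4.558e-06, 2.930e-06]  ψ = [1, 0, 0]  (obs o_6=0)
backtrack: best end state = 1; path = [2, 0, 1, 1, 1, 0, 1]

path = [2, 0, 1, 1, 1, 0, 1]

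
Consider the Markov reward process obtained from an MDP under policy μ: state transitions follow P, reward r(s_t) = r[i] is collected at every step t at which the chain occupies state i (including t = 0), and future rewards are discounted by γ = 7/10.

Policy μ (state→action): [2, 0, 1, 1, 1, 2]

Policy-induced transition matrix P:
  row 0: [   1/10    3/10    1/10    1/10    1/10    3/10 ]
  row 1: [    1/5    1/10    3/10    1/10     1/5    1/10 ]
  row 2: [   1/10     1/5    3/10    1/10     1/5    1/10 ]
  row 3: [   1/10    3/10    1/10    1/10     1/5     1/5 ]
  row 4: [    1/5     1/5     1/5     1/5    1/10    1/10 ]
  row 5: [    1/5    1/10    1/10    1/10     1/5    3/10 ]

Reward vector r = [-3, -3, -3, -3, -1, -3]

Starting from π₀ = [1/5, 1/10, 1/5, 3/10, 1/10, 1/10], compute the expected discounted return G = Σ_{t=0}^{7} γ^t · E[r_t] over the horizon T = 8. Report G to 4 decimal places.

t=0: π = [0.2000, 0.1000, 0.2000, 0.3000, 0.1000, 0.1000], E[r] = -2.8000, γ^t·E[r] = -2.800000, running G = -2.800000
t=1: π = [0.1300, 0.2300, 0.1700, 0.1100, 0.1700, 0.1900], E[r] = -2.6600, γ^t·E[r] = -1.862000, running G = -4.662000
t=2: π = [0.1590, 0.1820, 0.1970, 0.1170, 0.1700, 0.1750], E[r] = -2.6600, γ^t·E[r] = -1.303400, running G = -5.965400
t=3: π = [0.1527, 0.1919, 0.1928, 0.1170, 0.1671, 0.1785], E[r] = -2.6658, γ^t·E[r] = -0.914369, running G = -6.879769
t=4: π = [0.1538, 0.1899, 0.1937, 0.1167, 0.1680, 0.1779], E[r] = -2.6640, γ^t·E[r] = -0.639617, running G = -7.519386
t=5: π = [0.1536, 0.1903, 0.1935, 0.1168, 0.1678, 0.1780], E[r] = -2.6644, γ^t·E[r] = -0.447798, running G = -7.967184
t=6: π = [0.1536, 0.1902, 0.1935, 0.1168, 0.1679, 0.1780], E[r] = -2.6643, γ^t·E[r] = -0.313450, running G = -8.280634
t=7: π = [0.1536, 0.1902, 0.1935, 0.1168, 0.1679, 0.1780], E[r] = -2.6643, γ^t·E[r] = -0.219416, running G = -8.500050

G = -8.5001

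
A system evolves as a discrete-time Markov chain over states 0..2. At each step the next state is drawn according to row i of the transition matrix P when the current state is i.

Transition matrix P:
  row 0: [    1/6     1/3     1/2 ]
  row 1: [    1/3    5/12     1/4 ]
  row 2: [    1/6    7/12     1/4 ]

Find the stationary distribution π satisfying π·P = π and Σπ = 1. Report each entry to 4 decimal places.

π = [0.2414, 0.4483, 0.3103]

Balance equations π_j = Σ_i π_i·P[i][j]:
  π_0 = 1/6·π_0 + 1/3·π_1 + 1/6·π_2
  π_1 = 1/3·π_0 + 5/12·π_1 + 7/12·π_2
  normalize: π_0 + π_1 + π_2 = 1
Solving the linear system gives exactly π = [7/29, 13/29, 9/29].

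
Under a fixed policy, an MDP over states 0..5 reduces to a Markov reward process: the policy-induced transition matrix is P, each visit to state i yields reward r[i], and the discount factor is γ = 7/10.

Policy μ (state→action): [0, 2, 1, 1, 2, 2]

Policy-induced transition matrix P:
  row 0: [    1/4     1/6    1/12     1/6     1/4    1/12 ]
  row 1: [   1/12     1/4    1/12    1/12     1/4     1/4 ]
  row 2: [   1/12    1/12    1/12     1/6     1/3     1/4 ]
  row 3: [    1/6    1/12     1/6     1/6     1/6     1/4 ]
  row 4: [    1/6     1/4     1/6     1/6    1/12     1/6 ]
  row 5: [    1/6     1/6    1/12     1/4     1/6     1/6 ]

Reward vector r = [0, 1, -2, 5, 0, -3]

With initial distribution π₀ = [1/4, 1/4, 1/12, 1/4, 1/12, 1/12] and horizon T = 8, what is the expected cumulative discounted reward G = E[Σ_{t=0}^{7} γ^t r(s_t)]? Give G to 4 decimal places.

t=0: π = [0.2500, 0.2500, 0.0833, 0.2500, 0.0833, 0.0833], E[r] = 1.0833, γ^t·E[r] = 1.083333, running G = 1.083333
t=1: π = [0.1597, 0.1667, 0.1111, 0.1528, 0.2153, 0.1944], E[r] = 0.1250, γ^t·E[r] = 0.087500, running G = 1.170833
t=2: π = [0.1568, 0.1765, 0.1140, 0.1690, 0.1944, 0.1892], E[r] = 0.2257, γ^t·E[r] = 0.110590, running G = 1.281424
t=3: π = [0.1555, 0.1740, 0.1136, 0.1677, 0.1972, 0.1919], E[r] = 0.2097, γ^t·E[r] = 0.071938, running G = 1.353362
t=4: π = [0.1557, 0.1742, 0.1137, 0.1682, 0.1966, 0.1917], E[r] = 0.2125, γ^t·E[r] = 0.051020, running G = 1.404382
t=5: π = [0.1556, 0.1741, 0.1137, 0.1681, 0.1967, 0.1917], E[r] = 0.2121, γ^t·E[r] = 0.035653, running G = 1.440035
t=6: π = [0.1557, 0.1741, 0.1137, 0.1681, 0.1967, 0.1917], E[r] = 0.2122, γ^t·E[r] = 0.024966, running G = 1.465001
t=7: π = [0.1557, 0.1741, 0.1137, 0.1681, 0.1967, 0.1917], E[r] = 0.2122, γ^t·E[r] = 0.017476, running G = 1.482477

G = 1.4825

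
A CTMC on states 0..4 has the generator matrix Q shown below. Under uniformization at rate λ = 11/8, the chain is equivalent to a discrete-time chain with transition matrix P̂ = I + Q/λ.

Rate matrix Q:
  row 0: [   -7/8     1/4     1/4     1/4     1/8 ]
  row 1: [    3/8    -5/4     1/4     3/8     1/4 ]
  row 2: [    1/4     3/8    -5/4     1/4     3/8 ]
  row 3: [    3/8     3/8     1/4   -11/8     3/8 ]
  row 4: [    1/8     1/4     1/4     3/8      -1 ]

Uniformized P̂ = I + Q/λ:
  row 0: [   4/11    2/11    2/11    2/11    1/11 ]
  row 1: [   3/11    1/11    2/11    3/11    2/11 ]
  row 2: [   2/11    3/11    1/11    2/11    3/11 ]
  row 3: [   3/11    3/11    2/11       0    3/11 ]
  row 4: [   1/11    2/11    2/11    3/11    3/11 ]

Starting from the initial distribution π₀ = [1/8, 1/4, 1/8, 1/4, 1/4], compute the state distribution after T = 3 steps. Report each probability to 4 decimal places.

t=0: π = [0.1250, 0.2500, 0.1250, 0.2500, 0.2500]
t=1: π = [0.2273, 0.1932, 0.1705, 0.1818, 0.2273]
t=2: π = [0.2366, 0.1963, 0.1663, 0.1870, 0.2138]
t=3: π = [0.2402, 0.1961, 0.1667, 0.1851, 0.2119]

π = [0.2402, 0.1961, 0.1667, 0.1851, 0.2119]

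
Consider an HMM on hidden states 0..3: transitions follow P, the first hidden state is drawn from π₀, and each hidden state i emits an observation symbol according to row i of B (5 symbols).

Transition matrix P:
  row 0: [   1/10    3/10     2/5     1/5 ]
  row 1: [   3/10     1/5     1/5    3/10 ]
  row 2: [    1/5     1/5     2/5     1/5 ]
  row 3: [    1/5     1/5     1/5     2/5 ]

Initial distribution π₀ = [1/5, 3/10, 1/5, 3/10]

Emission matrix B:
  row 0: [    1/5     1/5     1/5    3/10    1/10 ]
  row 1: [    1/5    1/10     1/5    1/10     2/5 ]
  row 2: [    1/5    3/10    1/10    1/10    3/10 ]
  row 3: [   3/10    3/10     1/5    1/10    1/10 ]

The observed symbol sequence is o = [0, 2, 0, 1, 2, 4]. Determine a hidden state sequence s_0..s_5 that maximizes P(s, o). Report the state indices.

path = [3, 3, 3, 3, 3, 1]

t=0: δ = [4.000e-02, 6.000e-02, 4.000e-02, 9.000e-02]  (obs o_0=0)
t=1: δ = [3.600e-03, 3.600e-03, 1.800e-03, 7.200e-03]  ψ = [1, 3, 3, 3]  (obs o_1=2)
t=2: δ = [2.880e-04, 2.880e-04, 2.880e-04, 8.640e-04]  ψ = [3, 3, 0, 3]  (obs o_2=0)
t=3: δ = [3.456e-05, 1.728e-05, 5.184e-05, 1.037e-04]  ψ = [3, 3, 3, 3]  (obs o_3=1)
t=4: δ = [4.147e-06, 4.147e-06, 2.074e-06, 8.294e-06]  ψ = [3, 3, 2, 3]  (obs o_4=2)
t=5: δ = [1.659e-07, 6.636e-07, 4.977e-07, 3.318e-07]  ψ = [3, 3, 0, 3]  (obs o_5=4)
backtrack: best end state = 1; path = [3, 3, 3, 3, 3, 1]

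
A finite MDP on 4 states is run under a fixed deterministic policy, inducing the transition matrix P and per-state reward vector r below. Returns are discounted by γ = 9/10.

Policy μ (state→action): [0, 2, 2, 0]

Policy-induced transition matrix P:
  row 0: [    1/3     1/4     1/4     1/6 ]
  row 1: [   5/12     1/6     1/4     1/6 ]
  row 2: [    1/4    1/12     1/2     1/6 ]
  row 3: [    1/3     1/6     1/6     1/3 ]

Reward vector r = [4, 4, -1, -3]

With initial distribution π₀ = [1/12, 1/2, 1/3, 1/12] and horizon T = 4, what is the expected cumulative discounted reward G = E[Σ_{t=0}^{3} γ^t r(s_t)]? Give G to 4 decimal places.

t=0: π = [0.0833, 0.5000, 0.3333, 0.0833], E[r] = 1.7500, γ^t·E[r] = 1.750000, running G = 1.750000
t=1: π = [0.3472, 0.1458, 0.3264, 0.1806], E[r] = 1.1042, γ^t·E[r] = 0.993750, running G = 2.743750
t=2: π = [0.3183, 0.1684, 0.3166, 0.1968], E[r] = 1.0399, γ^t·E[r] = 0.842344, running G = 3.586094
t=3: π = [0.3210, 0.1668, 0.3127, 0.1995], E[r] = 1.0401, γ^t·E[r] = 0.758215, running G = 4.344309

G = 4.3443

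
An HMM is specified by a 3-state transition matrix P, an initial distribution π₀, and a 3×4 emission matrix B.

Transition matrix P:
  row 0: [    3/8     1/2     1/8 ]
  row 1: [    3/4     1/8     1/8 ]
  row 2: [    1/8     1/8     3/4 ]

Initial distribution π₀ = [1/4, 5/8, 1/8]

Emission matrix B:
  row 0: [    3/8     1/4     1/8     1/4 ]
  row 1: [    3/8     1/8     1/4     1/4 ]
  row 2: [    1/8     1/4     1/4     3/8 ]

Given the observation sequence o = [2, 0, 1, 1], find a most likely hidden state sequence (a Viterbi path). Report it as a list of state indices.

path = [1, 0, 1, 0]

t=0: δ = [3.125e-02, 1.562e-01, 3.125e-02]  (obs o_0=2)
t=1: δ = [4.395e-02, 7.324e-03, 2.930e-03]  ψ = [1, 1, 2]  (obs o_1=0)
t=2: δ = [4.120e-03, 2.747e-03, 1.373e-03]  ψ = [0, 0, 0]  (obs o_2=1)
t=3: δ = [5.150e-04, 2.575e-04, 2.575e-04]  ψ = [1, 0, 2]  (obs o_3=1)
backtrack: best end state = 0; path = [1, 0, 1, 0]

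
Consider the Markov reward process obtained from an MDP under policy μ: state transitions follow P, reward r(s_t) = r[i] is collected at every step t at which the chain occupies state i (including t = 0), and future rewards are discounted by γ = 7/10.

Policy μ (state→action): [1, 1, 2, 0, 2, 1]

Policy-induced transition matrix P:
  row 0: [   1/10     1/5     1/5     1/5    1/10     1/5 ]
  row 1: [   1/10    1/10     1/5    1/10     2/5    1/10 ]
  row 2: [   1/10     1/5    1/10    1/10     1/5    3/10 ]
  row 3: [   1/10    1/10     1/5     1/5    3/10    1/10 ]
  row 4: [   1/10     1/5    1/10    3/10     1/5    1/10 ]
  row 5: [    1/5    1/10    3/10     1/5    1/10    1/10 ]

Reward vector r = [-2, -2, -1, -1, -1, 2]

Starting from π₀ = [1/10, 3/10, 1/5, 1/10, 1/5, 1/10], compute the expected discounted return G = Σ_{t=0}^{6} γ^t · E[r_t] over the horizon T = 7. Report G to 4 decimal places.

G = -2.7935

t=0: π = [0.1000, 0.3000, 0.2000, 0.1000, 0.2000, 0.1000], E[r] = -1.1000, γ^t·E[r] = -1.100000, running G = -1.100000
t=1: π = [0.1100, 0.1500, 0.1700, 0.1700, 0.2500, 0.1500], E[r] = -0.8100, γ^t·E[r] = -0.567000, running G = -1.667000
t=2: π = [0.1150, 0.1530, 0.1730, 0.1930, 0.2210, 0.1450], E[r] = -0.8330, γ^t·E[r] = -0.408170, running G = -2.075170
t=3: π = [0.1145, 0.1509, 0.1751, 0.1895, 0.2239, 0.1461], E[r] = -0.8271, γ^t·E[r] = -0.283695, running G = -2.358865
t=4: π = [0.1146, 0.1514, 0.1747, 0.1898, 0.2231, 0.1465], E[r] = -0.8266, γ^t·E[r] = -0.198455, running G = -2.557320
t=5: π = [0.1146, 0.1512, 0.1749, 0.1897, 0.2231, 0.1464], E[r] = -0.8267, γ^t·E[r] = -0.138940, running G = -2.696260
t=6: π = [0.1146, 0.1513, 0.1748, 0.1897, 0.2231, 0.1464], E[r] = -0.8266, γ^t·E[r] = -0.097248, running G = -2.793507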